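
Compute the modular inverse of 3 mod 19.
13

gcd(3, 19) = 1, so the inverse exists.
Extended Euclidean algorithm on (19, 3):
19 = 6 × 3 + 1  ⟹  1 = (1)·19 + (-6)·3
So (-6)·3 ≡ 1 (mod 19), i.e. 3^(-1) ≡ -6 ≡ 13 (mod 19).
Check: 3 × 13 = 39 ≡ 1 (mod 19)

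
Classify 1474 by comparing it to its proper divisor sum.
deficient

Proper divisors of 1474: sum = 1 + 2 + 11 + 22 + 67 + 134 + 737 = 974
Since 974 < 1474, 1474 is deficient.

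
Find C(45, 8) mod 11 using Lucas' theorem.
0

Using Lucas' theorem:
Write n=45 and k=8 in base 11:
n in base 11: [4, 1]
k in base 11: [0, 8]
C(45,8) mod 11 = ∏ C(n_i, k_i) mod 11
Digit binomials (mod 11): C(4,0) = 1; C(1,8) = 0 (k_i > n_i)
Product: 1 × 0 = 0 ≡ 0 (mod 11)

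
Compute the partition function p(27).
3010

p(n) counts ways to write n as a sum of positive integers (order ignored).
Euler's pentagonal recurrence: p(k) = p(k-1) + p(k-2) - p(k-5) - p(k-7) + p(k-12) + p(k-15) - ... (offsets j(3j∓1)/2, signs ++--, p(0)=1, p(<0)=0).
DP table for k = 0..26: p(0)=1, p(1)=1, p(2)=2, p(3)=3, p(4)=5, p(5)=7, p(6)=11, p(7)=15, p(8)=22, p(9)=30, p(10)=42, p(11)=56, p(12)=77, p(13)=101, p(14)=135, p(15)=176, p(16)=231, p(17)=297, p(18)=385, p(19)=490, p(20)=627, p(21)=792, p(22)=1002, p(23)=1255, p(24)=1575, p(25)=1958, p(26)=2436.
Final step: p(27) = p(26) + p(25) - p(22) - p(20) + p(15) + p(12) - p(5) - p(1)
= 2436 + 1958 - 1002 - 627 + 176 + 77 - 7 - 1
= 3010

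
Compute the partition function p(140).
15065878135

p(n) counts ways to write n as a sum of positive integers (order ignored).
Euler's pentagonal recurrence: p(k) = p(k-1) + p(k-2) - p(k-5) - p(k-7) + p(k-12) + p(k-15) - ... (offsets j(3j∓1)/2, signs ++--, p(0)=1, p(<0)=0).
DP table for k = 0..139: p(0)=1, p(1)=1, p(2)=2, p(3)=3, p(4)=5, p(5)=7, p(6)=11, p(7)=15, p(8)=22, p(9)=30, p(10)=42, p(11)=56, p(12)=77, p(13)=101, p(14)=135, p(15)=176, p(16)=231, p(17)=297, p(18)=385, p(19)=490, p(20)=627, p(21)=792, p(22)=1002, p(23)=1255, p(24)=1575, p(25)=1958, p(26)=2436, p(27)=3010, p(28)=3718, p(29)=4565, p(30)=5604, p(31)=6842, p(32)=8349, p(33)=10143, p(34)=12310, p(35)=14883, p(36)=17977, p(37)=21637, p(38)=26015, p(39)=31185, p(40)=37338, p(41)=44583, p(42)=53174, p(43)=63261, p(44)=75175, p(45)=89134, p(46)=105558, p(47)=124754, p(48)=147273, p(49)=173525, p(50)=204226, p(51)=239943, p(52)=281589, p(53)=329931, p(54)=386155, p(55)=451276, p(56)=526823, p(57)=614154, p(58)=715220, p(59)=831820, p(60)=966467, p(61)=1121505, p(62)=1300156, p(63)=1505499, p(64)=1741630, p(65)=2012558, p(66)=2323520, p(67)=2679689, p(68)=3087735, p(69)=3554345, p(70)=4087968, p(71)=4697205, p(72)=5392783, p(73)=6185689, p(74)=7089500, p(75)=8118264, p(76)=9289091, p(77)=10619863, p(78)=12132164, p(79)=13848650, p(80)=15796476, p(81)=18004327, p(82)=20506255, p(83)=23338469, p(84)=26543660, p(85)=30167357, p(86)=34262962, p(87)=38887673, p(88)=44108109, p(89)=49995925, p(90)=56634173, p(91)=64112359, p(92)=72533807, p(93)=82010177, p(94)=92669720, p(95)=104651419, p(96)=118114304, p(97)=133230930, p(98)=150198136, p(99)=169229875, p(100)=190569292, p(101)=214481126, p(102)=241265379, p(103)=271248950, p(104)=304801365, p(105)=342325709, p(106)=384276336, p(107)=431149389, p(108)=483502844, p(109)=541946240, p(110)=607163746, p(111)=679903203, p(112)=761002156, p(113)=851376628, p(114)=952050665, p(115)=1064144451, p(116)=1188908248, p(117)=1327710076, p(118)=1482074143, p(119)=1653668665, p(120)=1844349560, p(121)=2056148051, p(122)=2291320912, p(123)=2552338241, p(124)=2841940500, p(125)=3163127352, p(126)=3519222692, p(127)=3913864295, p(128)=4351078600, p(129)=4835271870, p(130)=5371315400, p(131)=5964539504, p(132)=6620830889, p(133)=7346629512, p(134)=8149040695, p(135)=9035836076, p(136)=10015581680, p(137)=11097645016, p(138)=12292341831, p(139)=13610949895.
Final step: p(140) = p(139) + p(138) - p(135) - p(133) + p(128) + p(125) - p(118) - p(114) + p(105) + p(100) - p(89) - p(83) + p(70) + p(63) - p(48) - p(40) + p(23) + p(14)
= 13610949895 + 12292341831 - 9035836076 - 7346629512 + 4351078600 + 3163127352 - 1482074143 - 952050665 + 342325709 + 190569292 - 49995925 - 23338469 + 4087968 + 1505499 - 147273 - 37338 + 1255 + 135
= 15065878135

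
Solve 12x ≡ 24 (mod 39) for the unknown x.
x ≡ 2 (mod 13)

gcd(12, 39) = 3, which divides 24, so solutions exist.
Divide through by 3: 4x ≡ 8 (mod 13).
Find 4^(-1) mod 13 by the extended Euclidean algorithm:
13 = 3 × 4 + 1  ⟹  1 = (1)·13 + (-3)·4
So (-3)·4 ≡ 1 (mod 13), i.e. 4^(-1) ≡ -3 ≡ 10 (mod 13).
x ≡ 10 × 8 = 80 ≡ 2 (mod 13).
Check: 12 × 2 = 24 ≡ 24 (mod 39).
x ≡ 2 (mod 13), giving 3 solutions mod 39.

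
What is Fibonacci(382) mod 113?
1

Matrix identity: Q^n = [[F_(n+1), F_n], [F_n, F_(n-1)]] with Q = [[1,1],[1,0]].
n = 382 = 101111110₂. Square-and-multiply, entries mod 113:
Q^1 = [[1,1],[1,0]]
Q^2 = (Q^1)² = [[2,1],[1,1]]
Q^5 = (Q^2)²·Q = [[8,5],[5,3]]
Q^11 = (Q^5)²·Q = [[31,89],[89,55]]
Q^23 = (Q^11)²·Q = [[38,68],[68,83]]
Q^47 = (Q^23)²·Q = [[58,79],[79,92]]
Q^95 = (Q^47)²·Q = [[98,0],[0,98]]
Q^191 = (Q^95)²·Q = [[112,112],[112,0]]
Q^382 = (Q^191)² = [[2,1],[1,1]]
F_382 mod 113 = Q^382[0][1] = 1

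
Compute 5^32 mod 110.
25

Repeated squaring. Binary of 32 = 100000.
5^1 ≡ 5 (mod 110); 5^2 ≡ 25 (mod 110); 5^4 ≡ 75 (mod 110); 5^8 ≡ 15 (mod 110); 5^16 ≡ 5 (mod 110); 5^32 ≡ 25 (mod 110)
5^32 = 5^32 ≡ 25 (mod 110)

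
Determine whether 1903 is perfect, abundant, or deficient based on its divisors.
deficient

Proper divisors of 1903: sum = 1 + 11 + 173 = 185
Since 185 < 1903, 1903 is deficient.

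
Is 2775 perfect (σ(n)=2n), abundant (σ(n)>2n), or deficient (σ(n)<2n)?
deficient

Proper divisors of 2775: sum = 1 + 3 + 5 + 15 + 25 + 37 + 75 + 111 + 185 + 555 + 925 = 1937
Since 1937 < 2775, 2775 is deficient.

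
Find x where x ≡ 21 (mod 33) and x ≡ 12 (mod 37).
1011

Using Chinese Remainder Theorem:
M = 33 × 37 = 1221
M1 = 37, M2 = 33
y1 = 37^(-1) mod 33 = 25
y2 = 33^(-1) mod 37 = 9
x = (21×37×25 + 12×33×9) mod 1221 = 1011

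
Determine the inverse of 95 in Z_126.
65

gcd(95, 126) = 1, so the inverse exists.
Extended Euclidean algorithm on (126, 95):
126 = 1 × 95 + 31  ⟹  31 = (1)·126 + (-1)·95
95 = 3 × 31 + 2  ⟹  2 = (-3)·126 + (4)·95
31 = 15 × 2 + 1  ⟹  1 = (46)·126 + (-61)·95
So (-61)·95 ≡ 1 (mod 126), i.e. 95^(-1) ≡ -61 ≡ 65 (mod 126).
Check: 95 × 65 = 6175 ≡ 1 (mod 126)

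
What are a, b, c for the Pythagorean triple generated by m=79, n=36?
(4945, 5688, 7537)

Euclid's formula: a = m² - n², b = 2mn, c = m² + n²
m = 79, n = 36
a = 79² - 36² = 6241 - 1296 = 4945
b = 2 × 79 × 36 = 5688
c = 79² + 36² = 6241 + 1296 = 7537
Verification: 4945² + 5688² = 24453025 + 32353344 = 56806369 = 7537² ✓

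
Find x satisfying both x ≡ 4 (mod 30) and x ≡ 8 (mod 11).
184

Using Chinese Remainder Theorem:
M = 30 × 11 = 330
M1 = 11, M2 = 30
y1 = 11^(-1) mod 30 = 11
y2 = 30^(-1) mod 11 = 7
x = (4×11×11 + 8×30×7) mod 330 = 184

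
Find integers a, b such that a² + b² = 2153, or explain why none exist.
28² + 37² (a=28, b=37)

Factorization: 2153 = 2153
By Fermat: n is sum of two squares iff every prime p ≡ 3 (mod 4) appears to even power.
All primes ≡ 3 (mod 4) appear to even power.
Search a = 0, 1, 2, … for 2153 - a² a perfect square: first hit at a = 28: 2153 - 784 = 1369 = 37².
2153 = 28² + 37² = 784 + 1369 ✓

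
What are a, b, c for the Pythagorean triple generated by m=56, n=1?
(3135, 112, 3137)

Euclid's formula: a = m² - n², b = 2mn, c = m² + n²
m = 56, n = 1
a = 56² - 1² = 3136 - 1 = 3135
b = 2 × 56 × 1 = 112
c = 56² + 1² = 3136 + 1 = 3137
Verification: 3135² + 112² = 9828225 + 12544 = 9840769 = 3137² ✓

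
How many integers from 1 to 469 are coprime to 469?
396

469 = 7 × 67
φ(n) = n × ∏(1 - 1/p) for each prime p dividing n
φ(469) = 469 × (1 - 1/7) × (1 - 1/67) = 396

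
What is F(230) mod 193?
128

Matrix identity: Q^n = [[F_(n+1), F_n], [F_n, F_(n-1)]] with Q = [[1,1],[1,0]].
n = 230 = 11100110₂. Square-and-multiply, entries mod 193:
Q^1 = [[1,1],[1,0]]
Q^3 = (Q^1)²·Q = [[3,2],[2,1]]
Q^7 = (Q^3)²·Q = [[21,13],[13,8]]
Q^14 = (Q^7)² = [[31,184],[184,40]]
Q^28 = (Q^14)² = [[77,133],[133,137]]
Q^57 = (Q^28)²·Q = [[163,72],[72,91]]
Q^115 = (Q^57)²·Q = [[54,101],[101,146]]
Q^230 = (Q^115)² = [[186,128],[128,58]]
F_230 mod 193 = Q^230[0][1] = 128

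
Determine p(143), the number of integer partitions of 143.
20390982757

p(n) counts ways to write n as a sum of positive integers (order ignored).
Euler's pentagonal recurrence: p(k) = p(k-1) + p(k-2) - p(k-5) - p(k-7) + p(k-12) + p(k-15) - ... (offsets j(3j∓1)/2, signs ++--, p(0)=1, p(<0)=0).
DP table for k = 0..142: p(0)=1, p(1)=1, p(2)=2, p(3)=3, p(4)=5, p(5)=7, p(6)=11, p(7)=15, p(8)=22, p(9)=30, p(10)=42, p(11)=56, p(12)=77, p(13)=101, p(14)=135, p(15)=176, p(16)=231, p(17)=297, p(18)=385, p(19)=490, p(20)=627, p(21)=792, p(22)=1002, p(23)=1255, p(24)=1575, p(25)=1958, p(26)=2436, p(27)=3010, p(28)=3718, p(29)=4565, p(30)=5604, p(31)=6842, p(32)=8349, p(33)=10143, p(34)=12310, p(35)=14883, p(36)=17977, p(37)=21637, p(38)=26015, p(39)=31185, p(40)=37338, p(41)=44583, p(42)=53174, p(43)=63261, p(44)=75175, p(45)=89134, p(46)=105558, p(47)=124754, p(48)=147273, p(49)=173525, p(50)=204226, p(51)=239943, p(52)=281589, p(53)=329931, p(54)=386155, p(55)=451276, p(56)=526823, p(57)=614154, p(58)=715220, p(59)=831820, p(60)=966467, p(61)=1121505, p(62)=1300156, p(63)=1505499, p(64)=1741630, p(65)=2012558, p(66)=2323520, p(67)=2679689, p(68)=3087735, p(69)=3554345, p(70)=4087968, p(71)=4697205, p(72)=5392783, p(73)=6185689, p(74)=7089500, p(75)=8118264, p(76)=9289091, p(77)=10619863, p(78)=12132164, p(79)=13848650, p(80)=15796476, p(81)=18004327, p(82)=20506255, p(83)=23338469, p(84)=26543660, p(85)=30167357, p(86)=34262962, p(87)=38887673, p(88)=44108109, p(89)=49995925, p(90)=56634173, p(91)=64112359, p(92)=72533807, p(93)=82010177, p(94)=92669720, p(95)=104651419, p(96)=118114304, p(97)=133230930, p(98)=150198136, p(99)=169229875, p(100)=190569292, p(101)=214481126, p(102)=241265379, p(103)=271248950, p(104)=304801365, p(105)=342325709, p(106)=384276336, p(107)=431149389, p(108)=483502844, p(109)=541946240, p(110)=607163746, p(111)=679903203, p(112)=761002156, p(113)=851376628, p(114)=952050665, p(115)=1064144451, p(116)=1188908248, p(117)=1327710076, p(118)=1482074143, p(119)=1653668665, p(120)=1844349560, p(121)=2056148051, p(122)=2291320912, p(123)=2552338241, p(124)=2841940500, p(125)=3163127352, p(126)=3519222692, p(127)=3913864295, p(128)=4351078600, p(129)=4835271870, p(130)=5371315400, p(131)=5964539504, p(132)=6620830889, p(133)=7346629512, p(134)=8149040695, p(135)=9035836076, p(136)=10015581680, p(137)=11097645016, p(138)=12292341831, p(139)=13610949895, p(140)=15065878135, p(141)=16670689208, p(142)=18440293320.
Final step: p(143) = p(142) + p(141) - p(138) - p(136) + p(131) + p(128) - p(121) - p(117) + p(108) + p(103) - p(92) - p(86) + p(73) + p(66) - p(51) - p(43) + p(26) + p(17)
= 18440293320 + 16670689208 - 12292341831 - 10015581680 + 5964539504 + 4351078600 - 2056148051 - 1327710076 + 483502844 + 271248950 - 72533807 - 34262962 + 6185689 + 2323520 - 239943 - 63261 + 2436 + 297
= 20390982757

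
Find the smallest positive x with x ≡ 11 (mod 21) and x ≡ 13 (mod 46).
473

Using Chinese Remainder Theorem:
M = 21 × 46 = 966
M1 = 46, M2 = 21
y1 = 46^(-1) mod 21 = 16
y2 = 21^(-1) mod 46 = 11
x = (11×46×16 + 13×21×11) mod 966 = 473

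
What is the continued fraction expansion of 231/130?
[1; 1, 3, 2, 14]

Euclidean algorithm steps:
231 = 1 × 130 + 101
130 = 1 × 101 + 29
101 = 3 × 29 + 14
29 = 2 × 14 + 1
14 = 14 × 1 + 0
Continued fraction: [1; 1, 3, 2, 14]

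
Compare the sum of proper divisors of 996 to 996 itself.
abundant

Proper divisors of 996: sum = 1 + 2 + 3 + 4 + 6 + 12 + 83 + 166 + 249 + 332 + 498 = 1356
Since 1356 > 996, 996 is abundant.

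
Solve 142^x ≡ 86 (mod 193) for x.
94

Baby-step giant-step with step n = ⌈√193⌉ = 14.
Baby steps 142^j mod 193 (j:value) for j=0..13: 0:1, 1:142, 2:92, 3:133, 4:165, 5:77, 6:126, 7:136, 8:12, 9:160, 10:139, 11:52, 12:50, 13:152.
Giant-step multiplier: 142^(-14) ≡ 142^(192-14) = 142^178 ≡ 6 (mod 193).
Giant steps γ_i = 86·6^i mod 193: γ_0=86, γ_1=130, γ_2=8, γ_3=48, γ_4=95, γ_5=184, γ_6=139 (in table at j=10).
x = i·n + j = 6·14 + 10 = 94.
Check: 142^94 ≡ 86 (mod 193).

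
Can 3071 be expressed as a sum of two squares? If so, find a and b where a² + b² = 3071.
Not possible

Factorization: 3071 = 37 × 83
By Fermat: n is sum of two squares iff every prime p ≡ 3 (mod 4) appears to even power.
Prime(s) ≡ 3 (mod 4) with odd exponent: [(83, 1)]
Therefore 3071 cannot be expressed as a² + b².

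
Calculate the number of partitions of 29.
4565

p(n) counts ways to write n as a sum of positive integers (order ignored).
Euler's pentagonal recurrence: p(k) = p(k-1) + p(k-2) - p(k-5) - p(k-7) + p(k-12) + p(k-15) - ... (offsets j(3j∓1)/2, signs ++--, p(0)=1, p(<0)=0).
DP table for k = 0..28: p(0)=1, p(1)=1, p(2)=2, p(3)=3, p(4)=5, p(5)=7, p(6)=11, p(7)=15, p(8)=22, p(9)=30, p(10)=42, p(11)=56, p(12)=77, p(13)=101, p(14)=135, p(15)=176, p(16)=231, p(17)=297, p(18)=385, p(19)=490, p(20)=627, p(21)=792, p(22)=1002, p(23)=1255, p(24)=1575, p(25)=1958, p(26)=2436, p(27)=3010, p(28)=3718.
Final step: p(29) = p(28) + p(27) - p(24) - p(22) + p(17) + p(14) - p(7) - p(3)
= 3718 + 3010 - 1575 - 1002 + 297 + 135 - 15 - 3
= 4565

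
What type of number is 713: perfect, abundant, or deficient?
deficient

Proper divisors of 713: sum = 1 + 23 + 31 = 55
Since 55 < 713, 713 is deficient.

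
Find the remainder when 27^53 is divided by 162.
81

Repeated squaring. Binary of 53 = 110101.
27^1 ≡ 27 (mod 162); 27^2 ≡ 81 (mod 162); 27^4 ≡ 81 (mod 162); 27^8 ≡ 81 (mod 162); 27^16 ≡ 81 (mod 162); 27^32 ≡ 81 (mod 162)
27^53 = 27^1 × 27^4 × 27^16 × 27^32 ≡ 81 (mod 162)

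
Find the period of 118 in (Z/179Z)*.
178

179 is prime, so ord(118) divides φ(179) = 178.
Divisors of 178: 1, 2, 89, 178.
Repeated squaring: 118^1 ≡ 118, 118^2 ≡ 141, 118^4 ≡ 12, 118^8 ≡ 144, 118^16 ≡ 151, 118^32 ≡ 68, 118^64 ≡ 149, 118^128 ≡ 5 (mod 179).
Test 118^d mod 179 for each divisor d in increasing order:
118^1 ≡ 118
118^2 ≡ 141
118^89 = 118^64·118^16·118^8·118^1 ≡ 178
118^178 = 118^128·118^32·118^16·118^2 ≡ 1  ← first divisor giving 1
The order is 178.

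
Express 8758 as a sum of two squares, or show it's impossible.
Not possible

Factorization: 8758 = 2 × 29 × 151
By Fermat: n is sum of two squares iff every prime p ≡ 3 (mod 4) appears to even power.
Prime(s) ≡ 3 (mod 4) with odd exponent: [(151, 1)]
Therefore 8758 cannot be expressed as a² + b².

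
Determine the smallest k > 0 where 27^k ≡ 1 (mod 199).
66

199 is prime, so ord(27) divides φ(199) = 198.
Divisors of 198: 1, 2, 3, 6, 9, 11, 18, 22, 33, 66, 99, 198.
Repeated squaring: 27^1 ≡ 27, 27^2 ≡ 132, 27^4 ≡ 111, 27^8 ≡ 182, 27^16 ≡ 90, 27^32 ≡ 140, 27^64 ≡ 98, 27^128 ≡ 52 (mod 199).
Test 27^d mod 199 for each divisor d in increasing order:
27^1 ≡ 27
27^2 ≡ 132
27^3 = 27^2·27^1 ≡ 181
27^6 = 27^4·27^2 ≡ 125
27^9 = 27^8·27^1 ≡ 138
27^11 = 27^8·27^2·27^1 ≡ 107
27^18 = 27^16·27^2 ≡ 139
27^22 = 27^16·27^4·27^2 ≡ 106
27^33 = 27^32·27^1 ≡ 198
27^66 = 27^64·27^2 ≡ 1  ← first divisor giving 1
The order is 66.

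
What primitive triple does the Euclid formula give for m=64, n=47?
(1887, 6016, 6305)

Euclid's formula: a = m² - n², b = 2mn, c = m² + n²
m = 64, n = 47
a = 64² - 47² = 4096 - 2209 = 1887
b = 2 × 64 × 47 = 6016
c = 64² + 47² = 4096 + 2209 = 6305
Verification: 1887² + 6016² = 3560769 + 36192256 = 39753025 = 6305² ✓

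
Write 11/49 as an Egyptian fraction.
1/5 + 1/41 + 1/10045

Greedy algorithm:
11/49: ceiling(49/11) = 5, use 1/5
6/245: ceiling(245/6) = 41, use 1/41
1/10045: ceiling(10045/1) = 10045, use 1/10045
Result: 11/49 = 1/5 + 1/41 + 1/10045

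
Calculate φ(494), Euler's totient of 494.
216

494 = 2 × 13 × 19
φ(n) = n × ∏(1 - 1/p) for each prime p dividing n
φ(494) = 494 × (1 - 1/2) × (1 - 1/13) × (1 - 1/19) = 216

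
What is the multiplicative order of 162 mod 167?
83

167 is prime, so ord(162) divides φ(167) = 166.
Divisors of 166: 1, 2, 83, 166.
Repeated squaring: 162^1 ≡ 162, 162^2 ≡ 25, 162^4 ≡ 124, 162^8 ≡ 12, 162^16 ≡ 144, 162^32 ≡ 28, 162^64 ≡ 116, 162^128 ≡ 96 (mod 167).
Test 162^d mod 167 for each divisor d in increasing order:
162^1 ≡ 162
162^2 ≡ 25
162^83 = 162^64·162^16·162^2·162^1 ≡ 1  ← first divisor giving 1
The order is 83.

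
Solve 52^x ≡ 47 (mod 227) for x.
190

Baby-step giant-step with step n = ⌈√227⌉ = 16.
Baby steps 52^j mod 227 (j:value) for j=0..15: 0:1, 1:52, 2:207, 3:95, 4:173, 5:143, 6:172, 7:91, 8:192, 9:223, 10:19, 11:80, 12:74, 13:216, 14:109, 15:220.
Giant-step multiplier: 52^(-16) ≡ 52^(226-16) = 52^210 ≡ 169 (mod 227).
Giant steps γ_i = 47·169^i mod 227: γ_0=47, γ_1=225, γ_2=116, γ_3=82, γ_4=11, γ_5=43, γ_6=3, γ_7=53, γ_8=104, γ_9=97, γ_10=49, γ_11=109 (in table at j=14).
x = i·n + j = 11·16 + 14 = 190.
Check: 52^190 ≡ 47 (mod 227).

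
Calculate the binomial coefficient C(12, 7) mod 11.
0

Using Lucas' theorem:
Write n=12 and k=7 in base 11:
n in base 11: [1, 1]
k in base 11: [0, 7]
C(12,7) mod 11 = ∏ C(n_i, k_i) mod 11
Digit binomials (mod 11): C(1,0) = 1; C(1,7) = 0 (k_i > n_i)
Product: 1 × 0 = 0 ≡ 0 (mod 11)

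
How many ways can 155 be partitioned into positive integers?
66493182097

p(n) counts ways to write n as a sum of positive integers (order ignored).
Euler's pentagonal recurrence: p(k) = p(k-1) + p(k-2) - p(k-5) - p(k-7) + p(k-12) + p(k-15) - ... (offsets j(3j∓1)/2, signs ++--, p(0)=1, p(<0)=0).
DP table for k = 0..154: p(0)=1, p(1)=1, p(2)=2, p(3)=3, p(4)=5, p(5)=7, p(6)=11, p(7)=15, p(8)=22, p(9)=30, p(10)=42, p(11)=56, p(12)=77, p(13)=101, p(14)=135, p(15)=176, p(16)=231, p(17)=297, p(18)=385, p(19)=490, p(20)=627, p(21)=792, p(22)=1002, p(23)=1255, p(24)=1575, p(25)=1958, p(26)=2436, p(27)=3010, p(28)=3718, p(29)=4565, p(30)=5604, p(31)=6842, p(32)=8349, p(33)=10143, p(34)=12310, p(35)=14883, p(36)=17977, p(37)=21637, p(38)=26015, p(39)=31185, p(40)=37338, p(41)=44583, p(42)=53174, p(43)=63261, p(44)=75175, p(45)=89134, p(46)=105558, p(47)=124754, p(48)=147273, p(49)=173525, p(50)=204226, p(51)=239943, p(52)=281589, p(53)=329931, p(54)=386155, p(55)=451276, p(56)=526823, p(57)=614154, p(58)=715220, p(59)=831820, p(60)=966467, p(61)=1121505, p(62)=1300156, p(63)=1505499, p(64)=1741630, p(65)=2012558, p(66)=2323520, p(67)=2679689, p(68)=3087735, p(69)=3554345, p(70)=4087968, p(71)=4697205, p(72)=5392783, p(73)=6185689, p(74)=7089500, p(75)=8118264, p(76)=9289091, p(77)=10619863, p(78)=12132164, p(79)=13848650, p(80)=15796476, p(81)=18004327, p(82)=20506255, p(83)=23338469, p(84)=26543660, p(85)=30167357, p(86)=34262962, p(87)=38887673, p(88)=44108109, p(89)=49995925, p(90)=56634173, p(91)=64112359, p(92)=72533807, p(93)=82010177, p(94)=92669720, p(95)=104651419, p(96)=118114304, p(97)=133230930, p(98)=150198136, p(99)=169229875, p(100)=190569292, p(101)=214481126, p(102)=241265379, p(103)=271248950, p(104)=304801365, p(105)=342325709, p(106)=384276336, p(107)=431149389, p(108)=483502844, p(109)=541946240, p(110)=607163746, p(111)=679903203, p(112)=761002156, p(113)=851376628, p(114)=952050665, p(115)=1064144451, p(116)=1188908248, p(117)=1327710076, p(118)=1482074143, p(119)=1653668665, p(120)=1844349560, p(121)=2056148051, p(122)=2291320912, p(123)=2552338241, p(124)=2841940500, p(125)=3163127352, p(126)=3519222692, p(127)=3913864295, p(128)=4351078600, p(129)=4835271870, p(130)=5371315400, p(131)=5964539504, p(132)=6620830889, p(133)=7346629512, p(134)=8149040695, p(135)=9035836076, p(136)=10015581680, p(137)=11097645016, p(138)=12292341831, p(139)=13610949895, p(140)=15065878135, p(141)=16670689208, p(142)=18440293320, p(143)=20390982757, p(144)=22540654445, p(145)=24908858009, p(146)=27517052599, p(147)=30388671978, p(148)=33549419497, p(149)=37027355200, p(150)=40853235313, p(151)=45060624582, p(152)=49686288421, p(153)=54770336324, p(154)=60356673280.
Final step: p(155) = p(154) + p(153) - p(150) - p(148) + p(143) + p(140) - p(133) - p(129) + p(120) + p(115) - p(104) - p(98) + p(85) + p(78) - p(63) - p(55) + p(38) + p(29) - p(10) - p(0)
= 60356673280 + 54770336324 - 40853235313 - 33549419497 + 20390982757 + 15065878135 - 7346629512 - 4835271870 + 1844349560 + 1064144451 - 304801365 - 150198136 + 30167357 + 12132164 - 1505499 - 451276 + 26015 + 4565 - 42 - 1
= 66493182097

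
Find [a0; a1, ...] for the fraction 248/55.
[4; 1, 1, 27]

Euclidean algorithm steps:
248 = 4 × 55 + 28
55 = 1 × 28 + 27
28 = 1 × 27 + 1
27 = 27 × 1 + 0
Continued fraction: [4; 1, 1, 27]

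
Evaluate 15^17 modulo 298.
243

Repeated squaring. Binary of 17 = 10001.
15^1 ≡ 15 (mod 298); 15^2 ≡ 225 (mod 298); 15^4 ≡ 263 (mod 298); 15^8 ≡ 33 (mod 298); 15^16 ≡ 195 (mod 298)
15^17 = 15^1 × 15^16 ≡ 243 (mod 298)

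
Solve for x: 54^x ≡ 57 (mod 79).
27

Baby-step giant-step with step n = ⌈√79⌉ = 9.
Baby steps 54^j mod 79 (j:value) for j=0..8: 0:1, 1:54, 2:72, 3:17, 4:49, 5:39, 6:52, 7:43, 8:31.
Giant-step multiplier: 54^(-9) ≡ 54^(78-9) = 54^69 ≡ 58 (mod 79).
Giant steps γ_i = 57·58^i mod 79: γ_0=57, γ_1=67, γ_2=15, γ_3=1 (in table at j=0).
x = i·n + j = 3·9 + 0 = 27.
Check: 54^27 ≡ 57 (mod 79).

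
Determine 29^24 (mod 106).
15

Repeated squaring. Binary of 24 = 11000.
29^1 ≡ 29 (mod 106); 29^2 ≡ 99 (mod 106); 29^4 ≡ 49 (mod 106); 29^8 ≡ 69 (mod 106); 29^16 ≡ 97 (mod 106)
29^24 = 29^8 × 29^16 ≡ 15 (mod 106)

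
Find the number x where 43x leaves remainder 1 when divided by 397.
277

gcd(43, 397) = 1, so the inverse exists.
Extended Euclidean algorithm on (397, 43):
397 = 9 × 43 + 10  ⟹  10 = (1)·397 + (-9)·43
43 = 4 × 10 + 3  ⟹  3 = (-4)·397 + (37)·43
10 = 3 × 3 + 1  ⟹  1 = (13)·397 + (-120)·43
So (-120)·43 ≡ 1 (mod 397), i.e. 43^(-1) ≡ -120 ≡ 277 (mod 397).
Check: 43 × 277 = 11911 ≡ 1 (mod 397)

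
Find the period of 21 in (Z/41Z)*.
20

41 is prime, so ord(21) divides φ(41) = 40.
Divisors of 40: 1, 2, 4, 5, 8, 10, 20, 40.
Repeated squaring: 21^1 ≡ 21, 21^2 ≡ 31, 21^4 ≡ 18, 21^8 ≡ 37, 21^16 ≡ 16, 21^32 ≡ 10 (mod 41).
Test 21^d mod 41 for each divisor d in increasing order:
21^1 ≡ 21
21^2 ≡ 31
21^4 ≡ 18
21^5 = 21^4·21^1 ≡ 9
21^8 ≡ 37
21^10 = 21^8·21^2 ≡ 40
21^20 = 21^16·21^4 ≡ 1  ← first divisor giving 1
The order is 20.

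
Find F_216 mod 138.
0

Matrix identity: Q^n = [[F_(n+1), F_n], [F_n, F_(n-1)]] with Q = [[1,1],[1,0]].
n = 216 = 11011000₂. Square-and-multiply, entries mod 138:
Q^1 = [[1,1],[1,0]]
Q^3 = (Q^1)²·Q = [[3,2],[2,1]]
Q^6 = (Q^3)² = [[13,8],[8,5]]
Q^13 = (Q^6)²·Q = [[101,95],[95,6]]
Q^27 = (Q^13)²·Q = [[135,44],[44,91]]
Q^54 = (Q^27)² = [[13,8],[8,5]]
Q^108 = (Q^54)² = [[95,6],[6,89]]
Q^216 = (Q^108)² = [[91,0],[0,91]]
F_216 mod 138 = Q^216[0][1] = 0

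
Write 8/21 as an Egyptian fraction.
1/3 + 1/21

Greedy algorithm:
8/21: ceiling(21/8) = 3, use 1/3
1/21: ceiling(21/1) = 21, use 1/21
Result: 8/21 = 1/3 + 1/21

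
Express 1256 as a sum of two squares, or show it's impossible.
10² + 34² (a=10, b=34)

Factorization: 1256 = 2^3 × 157
By Fermat: n is sum of two squares iff every prime p ≡ 3 (mod 4) appears to even power.
All primes ≡ 3 (mod 4) appear to even power.
Search a = 0, 1, 2, … for 1256 - a² a perfect square: first hit at a = 10: 1256 - 100 = 1156 = 34².
1256 = 10² + 34² = 100 + 1156 ✓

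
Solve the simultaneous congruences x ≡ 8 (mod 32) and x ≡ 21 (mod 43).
1096

Using Chinese Remainder Theorem:
M = 32 × 43 = 1376
M1 = 43, M2 = 32
y1 = 43^(-1) mod 32 = 3
y2 = 32^(-1) mod 43 = 39
x = (8×43×3 + 21×32×39) mod 1376 = 1096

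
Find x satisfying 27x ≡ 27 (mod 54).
x ≡ 1 (mod 2)

gcd(27, 54) = 27, which divides 27, so solutions exist.
Divide through by 27: x ≡ 1 (mod 2).
The coefficient of x is now 1, so x ≡ 1 (mod 2).
Check: 27 × 1 = 27 ≡ 27 (mod 54).
x ≡ 1 (mod 2), giving 27 solutions mod 54.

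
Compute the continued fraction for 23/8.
[2; 1, 7]

Euclidean algorithm steps:
23 = 2 × 8 + 7
8 = 1 × 7 + 1
7 = 7 × 1 + 0
Continued fraction: [2; 1, 7]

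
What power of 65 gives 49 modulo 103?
56

Baby-step giant-step with step n = ⌈√103⌉ = 11.
Baby steps 65^j mod 103 (j:value) for j=0..10: 0:1, 1:65, 2:2, 3:27, 4:4, 5:54, 6:8, 7:5, 8:16, 9:10, 10:32.
Giant-step multiplier: 65^(-11) ≡ 65^(102-11) = 65^91 ≡ 67 (mod 103).
Giant steps γ_i = 49·67^i mod 103: γ_0=49, γ_1=90, γ_2=56, γ_3=44, γ_4=64, γ_5=65 (in table at j=1).
x = i·n + j = 5·11 + 1 = 56.
Check: 65^56 ≡ 49 (mod 103).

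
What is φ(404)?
200

404 = 2^2 × 101
φ(n) = n × ∏(1 - 1/p) for each prime p dividing n
φ(404) = 404 × (1 - 1/2) × (1 - 1/101) = 200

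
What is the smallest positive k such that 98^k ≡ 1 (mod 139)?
138

139 is prime, so ord(98) divides φ(139) = 138.
Divisors of 138: 1, 2, 3, 6, 23, 46, 69, 138.
Repeated squaring: 98^1 ≡ 98, 98^2 ≡ 13, 98^4 ≡ 30, 98^8 ≡ 66, 98^16 ≡ 47, 98^32 ≡ 124, 98^64 ≡ 86, 98^128 ≡ 29 (mod 139).
Test 98^d mod 139 for each divisor d in increasing order:
98^1 ≡ 98
98^2 ≡ 13
98^3 = 98^2·98^1 ≡ 23
98^6 = 98^4·98^2 ≡ 112
98^23 = 98^16·98^4·98^2·98^1 ≡ 43
98^46 = 98^32·98^8·98^4·98^2 ≡ 42
98^69 = 98^64·98^4·98^1 ≡ 138
98^138 = 98^128·98^8·98^2 ≡ 1  ← first divisor giving 1
The order is 138.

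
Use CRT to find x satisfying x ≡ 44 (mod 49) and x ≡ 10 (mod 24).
730

Using Chinese Remainder Theorem:
M = 49 × 24 = 1176
M1 = 24, M2 = 49
y1 = 24^(-1) mod 49 = 47
y2 = 49^(-1) mod 24 = 1
x = (44×24×47 + 10×49×1) mod 1176 = 730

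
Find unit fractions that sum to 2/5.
1/3 + 1/15

Greedy algorithm:
2/5: ceiling(5/2) = 3, use 1/3
1/15: ceiling(15/1) = 15, use 1/15
Result: 2/5 = 1/3 + 1/15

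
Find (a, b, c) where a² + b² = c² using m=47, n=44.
(273, 4136, 4145)

Euclid's formula: a = m² - n², b = 2mn, c = m² + n²
m = 47, n = 44
a = 47² - 44² = 2209 - 1936 = 273
b = 2 × 47 × 44 = 4136
c = 47² + 44² = 2209 + 1936 = 4145
Verification: 273² + 4136² = 74529 + 17106496 = 17181025 = 4145² ✓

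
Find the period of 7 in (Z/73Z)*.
24

73 is prime, so ord(7) divides φ(73) = 72.
Divisors of 72: 1, 2, 3, 4, 6, 8, 9, 12, 18, 24, 36, 72.
Repeated squaring: 7^1 ≡ 7, 7^2 ≡ 49, 7^4 ≡ 65, 7^8 ≡ 64, 7^16 ≡ 8, 7^32 ≡ 64, 7^64 ≡ 8 (mod 73).
Test 7^d mod 73 for each divisor d in increasing order:
7^1 ≡ 7
7^2 ≡ 49
7^3 = 7^2·7^1 ≡ 51
7^4 ≡ 65
7^6 = 7^4·7^2 ≡ 46
7^8 ≡ 64
7^9 = 7^8·7^1 ≡ 10
7^12 = 7^8·7^4 ≡ 72
7^18 = 7^16·7^2 ≡ 27
7^24 = 7^16·7^8 ≡ 1  ← first divisor giving 1
The order is 24.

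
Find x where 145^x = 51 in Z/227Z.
79

Baby-step giant-step with step n = ⌈√227⌉ = 16.
Baby steps 145^j mod 227 (j:value) for j=0..15: 0:1, 1:145, 2:141, 3:15, 4:132, 5:72, 6:225, 7:164, 8:172, 9:197, 10:190, 11:83, 12:4, 13:126, 14:110, 15:60.
Giant-step multiplier: 145^(-16) ≡ 145^(226-16) = 145^210 ≡ 181 (mod 227).
Giant steps γ_i = 51·181^i mod 227: γ_0=51, γ_1=151, γ_2=91, γ_3=127, γ_4=60 (in table at j=15).
x = i·n + j = 4·16 + 15 = 79.
Check: 145^79 ≡ 51 (mod 227).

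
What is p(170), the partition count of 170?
274768617130

p(n) counts ways to write n as a sum of positive integers (order ignored).
Euler's pentagonal recurrence: p(k) = p(k-1) + p(k-2) - p(k-5) - p(k-7) + p(k-12) + p(k-15) - ... (offsets j(3j∓1)/2, signs ++--, p(0)=1, p(<0)=0).
DP table for k = 0..169: p(0)=1, p(1)=1, p(2)=2, p(3)=3, p(4)=5, p(5)=7, p(6)=11, p(7)=15, p(8)=22, p(9)=30, p(10)=42, p(11)=56, p(12)=77, p(13)=101, p(14)=135, p(15)=176, p(16)=231, p(17)=297, p(18)=385, p(19)=490, p(20)=627, p(21)=792, p(22)=1002, p(23)=1255, p(24)=1575, p(25)=1958, p(26)=2436, p(27)=3010, p(28)=3718, p(29)=4565, p(30)=5604, p(31)=6842, p(32)=8349, p(33)=10143, p(34)=12310, p(35)=14883, p(36)=17977, p(37)=21637, p(38)=26015, p(39)=31185, p(40)=37338, p(41)=44583, p(42)=53174, p(43)=63261, p(44)=75175, p(45)=89134, p(46)=105558, p(47)=124754, p(48)=147273, p(49)=173525, p(50)=204226, p(51)=239943, p(52)=281589, p(53)=329931, p(54)=386155, p(55)=451276, p(56)=526823, p(57)=614154, p(58)=715220, p(59)=831820, p(60)=966467, p(61)=1121505, p(62)=1300156, p(63)=1505499, p(64)=1741630, p(65)=2012558, p(66)=2323520, p(67)=2679689, p(68)=3087735, p(69)=3554345, p(70)=4087968, p(71)=4697205, p(72)=5392783, p(73)=6185689, p(74)=7089500, p(75)=8118264, p(76)=9289091, p(77)=10619863, p(78)=12132164, p(79)=13848650, p(80)=15796476, p(81)=18004327, p(82)=20506255, p(83)=23338469, p(84)=26543660, p(85)=30167357, p(86)=34262962, p(87)=38887673, p(88)=44108109, p(89)=49995925, p(90)=56634173, p(91)=64112359, p(92)=72533807, p(93)=82010177, p(94)=92669720, p(95)=104651419, p(96)=118114304, p(97)=133230930, p(98)=150198136, p(99)=169229875, p(100)=190569292, p(101)=214481126, p(102)=241265379, p(103)=271248950, p(104)=304801365, p(105)=342325709, p(106)=384276336, p(107)=431149389, p(108)=483502844, p(109)=541946240, p(110)=607163746, p(111)=679903203, p(112)=761002156, p(113)=851376628, p(114)=952050665, p(115)=1064144451, p(116)=1188908248, p(117)=1327710076, p(118)=1482074143, p(119)=1653668665, p(120)=1844349560, p(121)=2056148051, p(122)=2291320912, p(123)=2552338241, p(124)=2841940500, p(125)=3163127352, p(126)=3519222692, p(127)=3913864295, p(128)=4351078600, p(129)=4835271870, p(130)=5371315400, p(131)=5964539504, p(132)=6620830889, p(133)=7346629512, p(134)=8149040695, p(135)=9035836076, p(136)=10015581680, p(137)=11097645016, p(138)=12292341831, p(139)=13610949895, p(140)=15065878135, p(141)=16670689208, p(142)=18440293320, p(143)=20390982757, p(144)=22540654445, p(145)=24908858009, p(146)=27517052599, p(147)=30388671978, p(148)=33549419497, p(149)=37027355200, p(150)=40853235313, p(151)=45060624582, p(152)=49686288421, p(153)=54770336324, p(154)=60356673280, p(155)=66493182097, p(156)=73232243759, p(157)=80630964769, p(158)=88751778802, p(159)=97662728555, p(160)=107438159466, p(161)=118159068427, p(162)=129913904637, p(163)=142798995930, p(164)=156919475295, p(165)=172389800255, p(166)=189334822579, p(167)=207890420102, p(168)=228204732751, p(169)=250438925115.
Final step: p(170) = p(169) + p(168) - p(165) - p(163) + p(158) + p(155) - p(148) - p(144) + p(135) + p(130) - p(119) - p(113) + p(100) + p(93) - p(78) - p(70) + p(53) + p(44) - p(25) - p(15)
= 250438925115 + 228204732751 - 172389800255 - 142798995930 + 88751778802 + 66493182097 - 33549419497 - 22540654445 + 9035836076 + 5371315400 - 1653668665 - 851376628 + 190569292 + 82010177 - 12132164 - 4087968 + 329931 + 75175 - 1958 - 176
= 274768617130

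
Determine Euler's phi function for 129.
84

129 = 3 × 43
φ(n) = n × ∏(1 - 1/p) for each prime p dividing n
φ(129) = 129 × (1 - 1/3) × (1 - 1/43) = 84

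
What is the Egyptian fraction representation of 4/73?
1/19 + 1/463 + 1/321091 + 1/206198539471

Greedy algorithm:
4/73: ceiling(73/4) = 19, use 1/19
3/1387: ceiling(1387/3) = 463, use 1/463
2/642181: ceiling(642181/2) = 321091, use 1/321091
1/206198539471: ceiling(206198539471/1) = 206198539471, use 1/206198539471
Result: 4/73 = 1/19 + 1/463 + 1/321091 + 1/206198539471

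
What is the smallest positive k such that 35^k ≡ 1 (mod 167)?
166

167 is prime, so ord(35) divides φ(167) = 166.
Divisors of 166: 1, 2, 83, 166.
Repeated squaring: 35^1 ≡ 35, 35^2 ≡ 56, 35^4 ≡ 130, 35^8 ≡ 33, 35^16 ≡ 87, 35^32 ≡ 54, 35^64 ≡ 77, 35^128 ≡ 84 (mod 167).
Test 35^d mod 167 for each divisor d in increasing order:
35^1 ≡ 35
35^2 ≡ 56
35^83 = 35^64·35^16·35^2·35^1 ≡ 166
35^166 = 35^128·35^32·35^4·35^2 ≡ 1  ← first divisor giving 1
The order is 166.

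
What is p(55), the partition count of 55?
451276

p(n) counts ways to write n as a sum of positive integers (order ignored).
Euler's pentagonal recurrence: p(k) = p(k-1) + p(k-2) - p(k-5) - p(k-7) + p(k-12) + p(k-15) - ... (offsets j(3j∓1)/2, signs ++--, p(0)=1, p(<0)=0).
DP table for k = 0..54: p(0)=1, p(1)=1, p(2)=2, p(3)=3, p(4)=5, p(5)=7, p(6)=11, p(7)=15, p(8)=22, p(9)=30, p(10)=42, p(11)=56, p(12)=77, p(13)=101, p(14)=135, p(15)=176, p(16)=231, p(17)=297, p(18)=385, p(19)=490, p(20)=627, p(21)=792, p(22)=1002, p(23)=1255, p(24)=1575, p(25)=1958, p(26)=2436, p(27)=3010, p(28)=3718, p(29)=4565, p(30)=5604, p(31)=6842, p(32)=8349, p(33)=10143, p(34)=12310, p(35)=14883, p(36)=17977, p(37)=21637, p(38)=26015, p(39)=31185, p(40)=37338, p(41)=44583, p(42)=53174, p(43)=63261, p(44)=75175, p(45)=89134, p(46)=105558, p(47)=124754, p(48)=147273, p(49)=173525, p(50)=204226, p(51)=239943, p(52)=281589, p(53)=329931, p(54)=386155.
Final step: p(55) = p(54) + p(53) - p(50) - p(48) + p(43) + p(40) - p(33) - p(29) + p(20) + p(15) - p(4)
= 386155 + 329931 - 204226 - 147273 + 63261 + 37338 - 10143 - 4565 + 627 + 176 - 5
= 451276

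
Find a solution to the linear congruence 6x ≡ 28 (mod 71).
x ≡ 52 (mod 71)

gcd(6, 71) = 1, which divides 28, so solutions exist.
Find 6^(-1) mod 71 by the extended Euclidean algorithm:
71 = 11 × 6 + 5  ⟹  5 = (1)·71 + (-11)·6
6 = 1 × 5 + 1  ⟹  1 = (-1)·71 + (12)·6
So (12)·6 ≡ 1 (mod 71), i.e. 6^(-1) ≡ 12 (mod 71).
x ≡ 12 × 28 = 336 ≡ 52 (mod 71).
Check: 6 × 52 = 312 ≡ 28 (mod 71).
Unique solution: x ≡ 52 (mod 71)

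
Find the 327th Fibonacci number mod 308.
90

Matrix identity: Q^n = [[F_(n+1), F_n], [F_n, F_(n-1)]] with Q = [[1,1],[1,0]].
n = 327 = 101000111₂. Square-and-multiply, entries mod 308:
Q^1 = [[1,1],[1,0]]
Q^2 = (Q^1)² = [[2,1],[1,1]]
Q^5 = (Q^2)²·Q = [[8,5],[5,3]]
Q^10 = (Q^5)² = [[89,55],[55,34]]
Q^20 = (Q^10)² = [[166,297],[297,177]]
Q^40 = (Q^20)² = [[265,231],[231,34]]
Q^81 = (Q^40)²·Q = [[155,78],[78,77]]
Q^163 = (Q^81)²·Q = [[157,233],[233,232]]
Q^327 = (Q^163)²·Q = [[175,90],[90,85]]
F_327 mod 308 = Q^327[0][1] = 90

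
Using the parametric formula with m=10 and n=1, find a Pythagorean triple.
(99, 20, 101)

Euclid's formula: a = m² - n², b = 2mn, c = m² + n²
m = 10, n = 1
a = 10² - 1² = 100 - 1 = 99
b = 2 × 10 × 1 = 20
c = 10² + 1² = 100 + 1 = 101
Verification: 99² + 20² = 9801 + 400 = 10201 = 101² ✓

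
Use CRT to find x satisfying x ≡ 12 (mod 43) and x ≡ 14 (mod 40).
614

Using Chinese Remainder Theorem:
M = 43 × 40 = 1720
M1 = 40, M2 = 43
y1 = 40^(-1) mod 43 = 14
y2 = 43^(-1) mod 40 = 27
x = (12×40×14 + 14×43×27) mod 1720 = 614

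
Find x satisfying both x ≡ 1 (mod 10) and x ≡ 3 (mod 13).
81

Using Chinese Remainder Theorem:
M = 10 × 13 = 130
M1 = 13, M2 = 10
y1 = 13^(-1) mod 10 = 7
y2 = 10^(-1) mod 13 = 4
x = (1×13×7 + 3×10×4) mod 130 = 81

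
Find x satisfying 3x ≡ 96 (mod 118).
x ≡ 32 (mod 118)

gcd(3, 118) = 1, which divides 96, so solutions exist.
Find 3^(-1) mod 118 by the extended Euclidean algorithm:
118 = 39 × 3 + 1  ⟹  1 = (1)·118 + (-39)·3
So (-39)·3 ≡ 1 (mod 118), i.e. 3^(-1) ≡ -39 ≡ 79 (mod 118).
x ≡ 79 × 96 = 7584 ≡ 32 (mod 118).
Check: 3 × 32 = 96 ≡ 96 (mod 118).
Unique solution: x ≡ 32 (mod 118)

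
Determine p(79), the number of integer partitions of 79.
13848650

p(n) counts ways to write n as a sum of positive integers (order ignored).
Euler's pentagonal recurrence: p(k) = p(k-1) + p(k-2) - p(k-5) - p(k-7) + p(k-12) + p(k-15) - ... (offsets j(3j∓1)/2, signs ++--, p(0)=1, p(<0)=0).
DP table for k = 0..78: p(0)=1, p(1)=1, p(2)=2, p(3)=3, p(4)=5, p(5)=7, p(6)=11, p(7)=15, p(8)=22, p(9)=30, p(10)=42, p(11)=56, p(12)=77, p(13)=101, p(14)=135, p(15)=176, p(16)=231, p(17)=297, p(18)=385, p(19)=490, p(20)=627, p(21)=792, p(22)=1002, p(23)=1255, p(24)=1575, p(25)=1958, p(26)=2436, p(27)=3010, p(28)=3718, p(29)=4565, p(30)=5604, p(31)=6842, p(32)=8349, p(33)=10143, p(34)=12310, p(35)=14883, p(36)=17977, p(37)=21637, p(38)=26015, p(39)=31185, p(40)=37338, p(41)=44583, p(42)=53174, p(43)=63261, p(44)=75175, p(45)=89134, p(46)=105558, p(47)=124754, p(48)=147273, p(49)=173525, p(50)=204226, p(51)=239943, p(52)=281589, p(53)=329931, p(54)=386155, p(55)=451276, p(56)=526823, p(57)=614154, p(58)=715220, p(59)=831820, p(60)=966467, p(61)=1121505, p(62)=1300156, p(63)=1505499, p(64)=1741630, p(65)=2012558, p(66)=2323520, p(67)=2679689, p(68)=3087735, p(69)=3554345, p(70)=4087968, p(71)=4697205, p(72)=5392783, p(73)=6185689, p(74)=7089500, p(75)=8118264, p(76)=9289091, p(77)=10619863, p(78)=12132164.
Final step: p(79) = p(78) + p(77) - p(74) - p(72) + p(67) + p(64) - p(57) - p(53) + p(44) + p(39) - p(28) - p(22) + p(9) + p(2)
= 12132164 + 10619863 - 7089500 - 5392783 + 2679689 + 1741630 - 614154 - 329931 + 75175 + 31185 - 3718 - 1002 + 30 + 2
= 13848650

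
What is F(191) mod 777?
295

Matrix identity: Q^n = [[F_(n+1), F_n], [F_n, F_(n-1)]] with Q = [[1,1],[1,0]].
n = 191 = 10111111₂. Square-and-multiply, entries mod 777:
Q^1 = [[1,1],[1,0]]
Q^2 = (Q^1)² = [[2,1],[1,1]]
Q^5 = (Q^2)²·Q = [[8,5],[5,3]]
Q^11 = (Q^5)²·Q = [[144,89],[89,55]]
Q^23 = (Q^11)²·Q = [[525,685],[685,617]]
Q^47 = (Q^23)²·Q = [[315,484],[484,608]]
Q^95 = (Q^47)²·Q = [[105,148],[148,734]]
Q^191 = (Q^95)²·Q = [[147,295],[295,629]]
F_191 mod 777 = Q^191[0][1] = 295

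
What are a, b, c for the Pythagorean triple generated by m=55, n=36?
(1729, 3960, 4321)

Euclid's formula: a = m² - n², b = 2mn, c = m² + n²
m = 55, n = 36
a = 55² - 36² = 3025 - 1296 = 1729
b = 2 × 55 × 36 = 3960
c = 55² + 36² = 3025 + 1296 = 4321
Verification: 1729² + 3960² = 2989441 + 15681600 = 18671041 = 4321² ✓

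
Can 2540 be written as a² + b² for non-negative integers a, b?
Not possible

Factorization: 2540 = 2^2 × 5 × 127
By Fermat: n is sum of two squares iff every prime p ≡ 3 (mod 4) appears to even power.
Prime(s) ≡ 3 (mod 4) with odd exponent: [(127, 1)]
Therefore 2540 cannot be expressed as a² + b².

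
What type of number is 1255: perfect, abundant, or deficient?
deficient

Proper divisors of 1255: sum = 1 + 5 + 251 = 257
Since 257 < 1255, 1255 is deficient.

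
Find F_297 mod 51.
34

Matrix identity: Q^n = [[F_(n+1), F_n], [F_n, F_(n-1)]] with Q = [[1,1],[1,0]].
n = 297 = 100101001₂. Square-and-multiply, entries mod 51:
Q^1 = [[1,1],[1,0]]
Q^2 = (Q^1)² = [[2,1],[1,1]]
Q^4 = (Q^2)² = [[5,3],[3,2]]
Q^9 = (Q^4)²·Q = [[4,34],[34,21]]
Q^18 = (Q^9)² = [[50,34],[34,16]]
Q^37 = (Q^18)²·Q = [[35,35],[35,0]]
Q^74 = (Q^37)² = [[2,1],[1,1]]
Q^148 = (Q^74)² = [[5,3],[3,2]]
Q^297 = (Q^148)²·Q = [[4,34],[34,21]]
F_297 mod 51 = Q^297[0][1] = 34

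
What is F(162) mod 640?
216

Matrix identity: Q^n = [[F_(n+1), F_n], [F_n, F_(n-1)]] with Q = [[1,1],[1,0]].
n = 162 = 10100010₂. Square-and-multiply, entries mod 640:
Q^1 = [[1,1],[1,0]]
Q^2 = (Q^1)² = [[2,1],[1,1]]
Q^5 = (Q^2)²·Q = [[8,5],[5,3]]
Q^10 = (Q^5)² = [[89,55],[55,34]]
Q^20 = (Q^10)² = [[66,365],[365,341]]
Q^40 = (Q^20)² = [[621,75],[75,546]]
Q^81 = (Q^40)²·Q = [[71,226],[226,485]]
Q^162 = (Q^81)² = [[437,216],[216,221]]
F_162 mod 640 = Q^162[0][1] = 216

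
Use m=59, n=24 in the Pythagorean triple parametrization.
(2905, 2832, 4057)

Euclid's formula: a = m² - n², b = 2mn, c = m² + n²
m = 59, n = 24
a = 59² - 24² = 3481 - 576 = 2905
b = 2 × 59 × 24 = 2832
c = 59² + 24² = 3481 + 576 = 4057
Verification: 2905² + 2832² = 8439025 + 8020224 = 16459249 = 4057² ✓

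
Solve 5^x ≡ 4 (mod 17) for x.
12

Baby-step giant-step with step n = ⌈√17⌉ = 5.
Baby steps 5^j mod 17 (j:value) for j=0..4: 0:1, 1:5, 2:8, 3:6, 4:13.
Giant-step multiplier: 5^(-5) ≡ 5^(16-5) = 5^11 ≡ 11 (mod 17).
Giant steps γ_i = 4·11^i mod 17: γ_0=4, γ_1=10, γ_2=8 (in table at j=2).
x = i·n + j = 2·5 + 2 = 12.
Check: 5^12 ≡ 4 (mod 17).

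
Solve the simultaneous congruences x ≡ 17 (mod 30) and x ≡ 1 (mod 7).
197

Using Chinese Remainder Theorem:
M = 30 × 7 = 210
M1 = 7, M2 = 30
y1 = 7^(-1) mod 30 = 13
y2 = 30^(-1) mod 7 = 4
x = (17×7×13 + 1×30×4) mod 210 = 197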